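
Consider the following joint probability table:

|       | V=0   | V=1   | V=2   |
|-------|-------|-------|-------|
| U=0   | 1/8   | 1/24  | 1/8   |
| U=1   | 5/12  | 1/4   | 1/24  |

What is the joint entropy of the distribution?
H(U,V) = -Σ P(U,V) log₂ P(U,V), summed over the non-zero cells:
H(U,V) = -[(1/8)·log₂(1/8) + (1/24)·log₂(1/24) + (1/8)·log₂(1/8) + (5/12)·log₂(5/12) + (1/4)·log₂(1/4) + (1/24)·log₂(1/24)]
  = 0.3750 + 0.1910 + 0.3750 + 0.5263 + 0.5000 + 0.1910
  = 2.1583 bits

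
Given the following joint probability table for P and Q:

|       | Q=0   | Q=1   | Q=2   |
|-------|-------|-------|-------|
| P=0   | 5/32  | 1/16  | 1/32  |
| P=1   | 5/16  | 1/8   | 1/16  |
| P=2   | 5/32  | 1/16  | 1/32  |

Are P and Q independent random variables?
Marginal P(P) (row sums):
  P(P=0) = 5/32 + 1/16 + 1/32 = 1/4
  P(P=1) = 5/16 + 1/8 + 1/16 = 1/2
  P(P=2) = 5/32 + 1/16 + 1/32 = 1/4
Marginal P(Q) (column sums):
  P(Q=0) = 5/32 + 5/16 + 5/32 = 5/8
  P(Q=1) = 1/16 + 1/8 + 1/16 = 1/4
  P(Q=2) = 1/32 + 1/16 + 1/32 = 1/8

P and Q are independent iff P(P=i,Q=j) = P(P=i)·P(Q=j) for every cell.
  P(P=0)·P(Q=0) = 1/4 × 5/8 = 5/32 = P(P=0,Q=0) ✓
  P(P=0)·P(Q=1) = 1/4 × 1/4 = 1/16 = P(P=0,Q=1) ✓
  P(P=0)·P(Q=2) = 1/4 × 1/8 = 1/32 = P(P=0,Q=2) ✓
  P(P=1)·P(Q=0) = 1/2 × 5/8 = 5/16 = P(P=1,Q=0) ✓
  P(P=1)·P(Q=1) = 1/2 × 1/4 = 1/8 = P(P=1,Q=1) ✓
  P(P=1)·P(Q=2) = 1/2 × 1/8 = 1/16 = P(P=1,Q=2) ✓
  P(P=2)·P(Q=0) = 1/4 × 5/8 = 5/32 = P(P=2,Q=0) ✓
  P(P=2)·P(Q=1) = 1/4 × 1/4 = 1/16 = P(P=2,Q=1) ✓
  P(P=2)·P(Q=2) = 1/4 × 1/8 = 1/32 = P(P=2,Q=2) ✓

Yes, P and Q are independent: every cell factors, so I(P;Q) = 0 bits.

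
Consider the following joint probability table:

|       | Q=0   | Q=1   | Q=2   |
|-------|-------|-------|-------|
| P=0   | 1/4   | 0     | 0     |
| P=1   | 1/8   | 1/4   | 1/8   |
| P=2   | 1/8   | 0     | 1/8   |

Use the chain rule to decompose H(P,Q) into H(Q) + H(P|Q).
By the chain rule: H(P,Q) = H(Q) + H(P|Q)

Marginal P(Q) (column sums):
  P(Q=0) = 1/4 + 1/8 + 1/8 = 1/2
  P(Q=1) = 0 + 1/4 + 0 = 1/4
  P(Q=2) = 0 + 1/8 + 1/8 = 1/4
H(Q) = -[(1/2)·log₂(1/2) + (1/4)·log₂(1/4) + (1/4)·log₂(1/4)]
  = 0.5000 + 0.5000 + 0.5000
  = 1.5000 bits
H(P|Q) = -Σ P(P,Q)·log₂ P(P|Q), where P(P|Q) = P(P,Q) / P(Q)
  (cells with P(P,Q) = 0 contribute 0)
  (P=0,Q=0): P(P|Q) = (1/4)/(1/2) = 1/2;  -(1/4)·log₂(1/2) = 0.2500
  (P=1,Q=0): P(P|Q) = (1/8)/(1/2) = 1/4;  -(1/8)·log₂(1/4) = 0.2500
  (P=1,Q=1): P(P|Q) = (1/4)/(1/4) = 1;  -(1/4)·log₂(1) = 0.0000
  (P=1,Q=2): P(P|Q) = (1/8)/(1/4) = 1/2;  -(1/8)·log₂(1/2) = 0.1250
  (P=2,Q=0): P(P|Q) = (1/8)/(1/2) = 1/4;  -(1/8)·log₂(1/4) = 0.2500
  (P=2,Q=2): P(P|Q) = (1/8)/(1/4) = 1/2;  -(1/8)·log₂(1/2) = 0.1250
H(P|Q) = 0.2500 + 0.2500 + 0.0000 + 0.1250 + 0.2500 + 0.1250
  = 1.0000 bits

H(P,Q) = H(Q) + H(P|Q) = 1.5000 + 1.0000 = 2.5000 bits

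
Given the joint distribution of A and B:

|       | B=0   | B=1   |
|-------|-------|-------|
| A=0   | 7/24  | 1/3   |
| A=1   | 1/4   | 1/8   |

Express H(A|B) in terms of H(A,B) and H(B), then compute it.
H(A|B) = H(A,B) - H(B)

Marginal P(B) (column sums):
  P(B=0) = 7/24 + 1/4 = 13/24
  P(B=1) = 1/3 + 1/8 = 11/24

H(A,B) = -[(7/24)·log₂(7/24) + (1/3)·log₂(1/3) + (1/4)·log₂(1/4) + (1/8)·log₂(1/8)]
  = 0.5185 + 0.5283 + 0.5000 + 0.3750
  = 1.9218 bits
H(B) = -[(13/24)·log₂(13/24) + (11/24)·log₂(11/24)]
  = 0.4791 + 0.5159
  = 0.9950 bits

H(A|B) = 1.9218 - 0.9950 = 0.9268 bits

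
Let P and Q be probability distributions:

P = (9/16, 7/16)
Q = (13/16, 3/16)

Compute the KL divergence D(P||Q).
D(P||Q) = Σ P(i) log₂(P(i)/Q(i))
  i=0: (9/16) × log₂((9/16)/(13/16)) = (9/16) × log₂(9/13) = -0.2984
  i=1: (7/16) × log₂((7/16)/(3/16)) = (7/16) × log₂(7/3) = 0.5348
D(P||Q) = -0.2984 + 0.5348
  = 0.2364 bits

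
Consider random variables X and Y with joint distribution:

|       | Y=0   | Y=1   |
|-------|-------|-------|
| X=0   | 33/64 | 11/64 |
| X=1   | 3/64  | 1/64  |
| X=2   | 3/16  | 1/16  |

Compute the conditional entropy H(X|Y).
Marginal P(Y) (column sums):
  P(Y=0) = 33/64 + 3/64 + 3/16 = 3/4
  P(Y=1) = 11/64 + 1/64 + 1/16 = 1/4

H(X|Y) = -Σ P(X,Y)·log₂ P(X|Y), where P(X|Y) = P(X,Y) / P(Y)
  (X=0,Y=0): P(X|Y) = (33/64)/(3/4) = 11/16;  -(33/64)·log₂(11/16) = 0.2787
  (X=0,Y=1): P(X|Y) = (11/64)/(1/4) = 11/16;  -(11/64)·log₂(11/16) = 0.0929
  (X=1,Y=0): P(X|Y) = (3/64)/(3/4) = 1/16;  -(3/64)·log₂(1/16) = 0.1875
  (X=1,Y=1): P(X|Y) = (1/64)/(1/4) = 1/16;  -(1/64)·log₂(1/16) = 0.0625
  (X=2,Y=0): P(X|Y) = (3/16)/(3/4) = 1/4;  -(3/16)·log₂(1/4) = 0.3750
  (X=2,Y=1): P(X|Y) = (1/16)/(1/4) = 1/4;  -(1/16)·log₂(1/4) = 0.1250
H(X|Y) = 0.2787 + 0.0929 + 0.1875 + 0.0625 + 0.3750 + 0.1250
  = 1.1216 bits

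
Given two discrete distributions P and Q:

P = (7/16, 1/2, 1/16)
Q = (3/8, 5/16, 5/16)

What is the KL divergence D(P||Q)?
D(P||Q) = Σ P(i) log₂(P(i)/Q(i))
  i=0: (7/16) × log₂((7/16)/(3/8)) = (7/16) × log₂(7/6) = 0.0973
  i=1: (1/2) × log₂((1/2)/(5/16)) = (1/2) × log₂(8/5) = 0.3390
  i=2: (1/16) × log₂((1/16)/(5/16)) = (1/16) × log₂(1/5) = -0.1451
D(P||Q) = 0.0973 + 0.3390 - 0.1451
  = 0.2912 bits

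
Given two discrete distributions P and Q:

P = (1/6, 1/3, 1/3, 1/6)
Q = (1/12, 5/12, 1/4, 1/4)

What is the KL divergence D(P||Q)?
D(P||Q) = Σ P(i) log₂(P(i)/Q(i))
  i=0: (1/6) × log₂((1/6)/(1/12)) = (1/6) × log₂(2) = 0.1667
  i=1: (1/3) × log₂((1/3)/(5/12)) = (1/3) × log₂(4/5) = -0.1073
  i=2: (1/3) × log₂((1/3)/(1/4)) = (1/3) × log₂(4/3) = 0.1383
  i=3: (1/6) × log₂((1/6)/(1/4)) = (1/6) × log₂(2/3) = -0.0975
D(P||Q) = 0.1667 - 0.1073 + 0.1383 - 0.0975
  = 0.1002 bits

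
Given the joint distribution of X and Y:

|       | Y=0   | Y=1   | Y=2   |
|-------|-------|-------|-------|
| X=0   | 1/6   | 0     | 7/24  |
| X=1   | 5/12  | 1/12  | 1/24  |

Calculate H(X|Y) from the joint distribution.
Marginal P(Y) (column sums):
  P(Y=0) = 1/6 + 5/12 = 7/12
  P(Y=1) = 0 + 1/12 = 1/12
  P(Y=2) = 7/24 + 1/24 = 1/3

H(X|Y) = -Σ P(X,Y)·log₂ P(X|Y), where P(X|Y) = P(X,Y) / P(Y)
  (cells with P(X,Y) = 0 contribute 0)
  (X=0,Y=0): P(X|Y) = (1/6)/(7/12) = 2/7;  -(1/6)·log₂(2/7) = 0.3012
  (X=0,Y=2): P(X|Y) = (7/24)/(1/3) = 7/8;  -(7/24)·log₂(7/8) = 0.0562
  (X=1,Y=0): P(X|Y) = (5/12)/(7/12) = 5/7;  -(5/12)·log₂(5/7) = 0.2023
  (X=1,Y=1): P(X|Y) = (1/12)/(1/12) = 1;  -(1/12)·log₂(1) = 0.0000
  (X=1,Y=2): P(X|Y) = (1/24)/(1/3) = 1/8;  -(1/24)·log₂(1/8) = 0.1250
H(X|Y) = 0.3012 + 0.0562 + 0.2023 + 0.0000 + 0.1250
  = 0.6847 bits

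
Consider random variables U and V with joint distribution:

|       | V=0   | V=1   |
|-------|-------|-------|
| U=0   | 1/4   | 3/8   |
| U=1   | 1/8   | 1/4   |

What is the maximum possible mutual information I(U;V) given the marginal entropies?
The upper bound on mutual information is I(U;V) ≤ min(H(U), H(V)).

Marginal P(U) (row sums):
  P(U=0) = 1/4 + 3/8 = 5/8
  P(U=1) = 1/8 + 1/4 = 3/8
Marginal P(V) (column sums):
  P(V=0) = 1/4 + 1/8 = 3/8
  P(V=1) = 3/8 + 1/4 = 5/8

H(U) = -[(5/8)·log₂(5/8) + (3/8)·log₂(3/8)]
  = 0.4238 + 0.5306
  = 0.9544 bits
H(V) = -[(3/8)·log₂(3/8) + (5/8)·log₂(5/8)]
  = 0.5306 + 0.4238
  = 0.9544 bits

Maximum possible I(U;V) = min(0.9544, 0.9544) = 0.9544 bits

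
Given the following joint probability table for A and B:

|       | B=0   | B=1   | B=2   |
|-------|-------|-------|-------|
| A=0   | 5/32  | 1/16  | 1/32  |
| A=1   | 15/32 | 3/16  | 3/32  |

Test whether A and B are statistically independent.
Marginal P(A) (row sums):
  P(A=0) = 5/32 + 1/16 + 1/32 = 1/4
  P(A=1) = 15/32 + 3/16 + 3/32 = 3/4
Marginal P(B) (column sums):
  P(B=0) = 5/32 + 15/32 = 5/8
  P(B=1) = 1/16 + 3/16 = 1/4
  P(B=2) = 1/32 + 3/32 = 1/8

A and B are independent iff P(A=i,B=j) = P(A=i)·P(B=j) for every cell.
  P(A=0)·P(B=0) = 1/4 × 5/8 = 5/32 = P(A=0,B=0) ✓
  P(A=0)·P(B=1) = 1/4 × 1/4 = 1/16 = P(A=0,B=1) ✓
  P(A=0)·P(B=2) = 1/4 × 1/8 = 1/32 = P(A=0,B=2) ✓
  P(A=1)·P(B=0) = 3/4 × 5/8 = 15/32 = P(A=1,B=0) ✓
  P(A=1)·P(B=1) = 3/4 × 1/4 = 3/16 = P(A=1,B=1) ✓
  P(A=1)·P(B=2) = 3/4 × 1/8 = 3/32 = P(A=1,B=2) ✓

Yes, A and B are independent: every cell factors, so I(A;B) = 0 bits.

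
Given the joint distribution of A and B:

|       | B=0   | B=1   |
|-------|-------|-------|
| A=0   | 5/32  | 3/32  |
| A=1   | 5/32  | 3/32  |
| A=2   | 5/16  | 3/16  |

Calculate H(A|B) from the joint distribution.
Marginal P(B) (column sums):
  P(B=0) = 5/32 + 5/32 + 5/16 = 5/8
  P(B=1) = 3/32 + 3/32 + 3/16 = 3/8

H(A|B) = -Σ P(A,B)·log₂ P(A|B), where P(A|B) = P(A,B) / P(B)
  (A=0,B=0): P(A|B) = (5/32)/(5/8) = 1/4;  -(5/32)·log₂(1/4) = 0.3125
  (A=0,B=1): P(A|B) = (3/32)/(3/8) = 1/4;  -(3/32)·log₂(1/4) = 0.1875
  (A=1,B=0): P(A|B) = (5/32)/(5/8) = 1/4;  -(5/32)·log₂(1/4) = 0.3125
  (A=1,B=1): P(A|B) = (3/32)/(3/8) = 1/4;  -(3/32)·log₂(1/4) = 0.1875
  (A=2,B=0): P(A|B) = (5/16)/(5/8) = 1/2;  -(5/16)·log₂(1/2) = 0.3125
  (A=2,B=1): P(A|B) = (3/16)/(3/8) = 1/2;  -(3/16)·log₂(1/2) = 0.1875
H(A|B) = 0.3125 + 0.1875 + 0.3125 + 0.1875 + 0.3125 + 0.1875
  = 1.5000 bits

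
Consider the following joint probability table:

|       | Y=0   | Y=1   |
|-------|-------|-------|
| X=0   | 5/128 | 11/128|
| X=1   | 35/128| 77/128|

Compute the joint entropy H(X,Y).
H(X,Y) = -Σ P(X,Y) log₂ P(X,Y), summed over the non-zero cells:
H(X,Y) = -[(5/128)·log₂(5/128) + (11/128)·log₂(11/128) + (35/128)·log₂(35/128) + (77/128)·log₂(77/128)]
  = 0.1827 + 0.3043 + 0.5115 + 0.4411
  = 1.4396 bits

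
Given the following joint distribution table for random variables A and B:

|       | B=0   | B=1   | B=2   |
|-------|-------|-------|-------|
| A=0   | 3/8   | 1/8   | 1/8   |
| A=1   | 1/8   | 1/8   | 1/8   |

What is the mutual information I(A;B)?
Marginal P(A) (row sums):
  P(A=0) = 3/8 + 1/8 + 1/8 = 5/8
  P(A=1) = 1/8 + 1/8 + 1/8 = 3/8
Marginal P(B) (column sums):
  P(B=0) = 3/8 + 1/8 = 1/2
  P(B=1) = 1/8 + 1/8 = 1/4
  P(B=2) = 1/8 + 1/8 = 1/4

H(A) = -[(5/8)·log₂(5/8) + (3/8)·log₂(3/8)]
  = 0.4238 + 0.5306
  = 0.9544 bits
H(B) = -[(1/2)·log₂(1/2) + (1/4)·log₂(1/4) + (1/4)·log₂(1/4)]
  = 0.5000 + 0.5000 + 0.5000
  = 1.5000 bits
H(A,B) = -[(3/8)·log₂(3/8) + (1/8)·log₂(1/8) + (1/8)·log₂(1/8) + (1/8)·log₂(1/8) + (1/8)·log₂(1/8) + (1/8)·log₂(1/8)]
  = 0.5306 + 0.3750 + 0.3750 + 0.3750 + 0.3750 + 0.3750
  = 2.4056 bits

I(A;B) = H(A) + H(B) - H(A,B)
  = 0.9544 + 1.5000 - 2.4056
  = 0.0488 bits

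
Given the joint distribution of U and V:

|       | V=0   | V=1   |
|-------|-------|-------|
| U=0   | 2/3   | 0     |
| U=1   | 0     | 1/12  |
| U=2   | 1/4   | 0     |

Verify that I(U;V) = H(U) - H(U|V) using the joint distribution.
Left side, from I(U;V) = H(U) + H(V) - H(U,V):
Marginal P(U) (row sums):
  P(U=0) = 2/3 + 0 = 2/3
  P(U=1) = 0 + 1/12 = 1/12
  P(U=2) = 1/4 + 0 = 1/4
Marginal P(V) (column sums):
  P(V=0) = 2/3 + 0 + 1/4 = 11/12
  P(V=1) = 0 + 1/12 + 0 = 1/12

H(U) = -[(2/3)·log₂(2/3) + (1/12)·log₂(1/12) + (1/4)·log₂(1/4)]
  = 0.3900 + 0.2987 + 0.5000
  = 1.1887 bits
H(V) = -[(11/12)·log₂(11/12) + (1/12)·log₂(1/12)]
  = 0.1151 + 0.2987
  = 0.4138 bits
H(U,V) = -[(2/3)·log₂(2/3) + (1/12)·log₂(1/12) + (1/4)·log₂(1/4)]
  = 0.3900 + 0.2987 + 0.5000
  = 1.1887 bits

I(U;V) = H(U) + H(V) - H(U,V)
  = 1.1887 + 0.4138 - 1.1887
  = 0.4138 bits

Right side, with H(U|V) computed directly from the conditional probabilities:
H(U|V) = -Σ P(U,V)·log₂ P(U|V), where P(U|V) = P(U,V) / P(V)
  (cells with P(U,V) = 0 contribute 0)
  (U=0,V=0): P(U|V) = (2/3)/(11/12) = 8/11;  -(2/3)·log₂(8/11) = 0.3063
  (U=1,V=1): P(U|V) = (1/12)/(1/12) = 1;  -(1/12)·log₂(1) = 0.0000
  (U=2,V=0): P(U|V) = (1/4)/(11/12) = 3/11;  -(1/4)·log₂(3/11) = 0.4686
H(U|V) = 0.3063 + 0.0000 + 0.4686
  = 0.7749 bits
H(U) - H(U|V) = 1.1887 - 0.7749 = 0.4138 bits

Both sides equal 0.4138 bits, so I(U;V) = H(U) - H(U|V) ✓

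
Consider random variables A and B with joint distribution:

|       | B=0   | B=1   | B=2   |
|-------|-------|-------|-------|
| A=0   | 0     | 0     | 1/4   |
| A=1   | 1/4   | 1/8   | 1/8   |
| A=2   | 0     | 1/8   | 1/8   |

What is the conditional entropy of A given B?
Marginal P(B) (column sums):
  P(B=0) = 0 + 1/4 + 0 = 1/4
  P(B=1) = 0 + 1/8 + 1/8 = 1/4
  P(B=2) = 1/4 + 1/8 + 1/8 = 1/2

H(A|B) = -Σ P(A,B)·log₂ P(A|B), where P(A|B) = P(A,B) / P(B)
  (cells with P(A,B) = 0 contribute 0)
  (A=0,B=2): P(A|B) = (1/4)/(1/2) = 1/2;  -(1/4)·log₂(1/2) = 0.2500
  (A=1,B=0): P(A|B) = (1/4)/(1/4) = 1;  -(1/4)·log₂(1) = 0.0000
  (A=1,B=1): P(A|B) = (1/8)/(1/4) = 1/2;  -(1/8)·log₂(1/2) = 0.1250
  (A=1,B=2): P(A|B) = (1/8)/(1/2) = 1/4;  -(1/8)·log₂(1/4) = 0.2500
  (A=2,B=1): P(A|B) = (1/8)/(1/4) = 1/2;  -(1/8)·log₂(1/2) = 0.1250
  (A=2,B=2): P(A|B) = (1/8)/(1/2) = 1/4;  -(1/8)·log₂(1/4) = 0.2500
H(A|B) = 0.2500 + 0.0000 + 0.1250 + 0.2500 + 0.1250 + 0.2500
  = 1.0000 bits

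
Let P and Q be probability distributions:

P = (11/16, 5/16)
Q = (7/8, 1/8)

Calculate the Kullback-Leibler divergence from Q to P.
D(P||Q) = Σ P(i) log₂(P(i)/Q(i))
  i=0: (11/16) × log₂((11/16)/(7/8)) = (11/16) × log₂(11/14) = -0.2392
  i=1: (5/16) × log₂((5/16)/(1/8)) = (5/16) × log₂(5/2) = 0.4131
D(P||Q) = -0.2392 + 0.4131
  = 0.1739 bits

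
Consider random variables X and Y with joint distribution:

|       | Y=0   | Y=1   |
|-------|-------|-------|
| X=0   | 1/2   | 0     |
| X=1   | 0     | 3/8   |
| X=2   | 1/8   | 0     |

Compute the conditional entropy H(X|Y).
Marginal P(Y) (column sums):
  P(Y=0) = 1/2 + 0 + 1/8 = 5/8
  P(Y=1) = 0 + 3/8 + 0 = 3/8

H(X|Y) = -Σ P(X,Y)·log₂ P(X|Y), where P(X|Y) = P(X,Y) / P(Y)
  (cells with P(X,Y) = 0 contribute 0)
  (X=0,Y=0): P(X|Y) = (1/2)/(5/8) = 4/5;  -(1/2)·log₂(4/5) = 0.1610
  (X=1,Y=1): P(X|Y) = (3/8)/(3/8) = 1;  -(3/8)·log₂(1) = 0.0000
  (X=2,Y=0): P(X|Y) = (1/8)/(5/8) = 1/5;  -(1/8)·log₂(1/5) = 0.2902
H(X|Y) = 0.1610 + 0.0000 + 0.2902
  = 0.4512 bits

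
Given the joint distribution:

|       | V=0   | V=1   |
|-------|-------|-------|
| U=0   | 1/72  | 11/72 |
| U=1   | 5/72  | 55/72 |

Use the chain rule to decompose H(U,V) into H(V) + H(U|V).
By the chain rule: H(U,V) = H(V) + H(U|V)

Marginal P(V) (column sums):
  P(V=0) = 1/72 + 5/72 = 1/12
  P(V=1) = 11/72 + 55/72 = 11/12
H(V) = -[(1/12)·log₂(1/12) + (11/12)·log₂(11/12)]
  = 0.2987 + 0.1151
  = 0.4138 bits
H(U|V) = -Σ P(U,V)·log₂ P(U|V), where P(U|V) = P(U,V) / P(V)
  (U=0,V=0): P(U|V) = (1/72)/(1/12) = 1/6;  -(1/72)·log₂(1/6) = 0.0359
  (U=0,V=1): P(U|V) = (11/72)/(11/12) = 1/6;  -(11/72)·log₂(1/6) = 0.3949
  (U=1,V=0): P(U|V) = (5/72)/(1/12) = 5/6;  -(5/72)·log₂(5/6) = 0.0183
  (U=1,V=1): P(U|V) = (55/72)/(11/12) = 5/6;  -(55/72)·log₂(5/6) = 0.2009
H(U|V) = 0.0359 + 0.3949 + 0.0183 + 0.2009
  = 0.6500 bits

H(U,V) = H(V) + H(U|V) = 0.4138 + 0.6500 = 1.0638 bits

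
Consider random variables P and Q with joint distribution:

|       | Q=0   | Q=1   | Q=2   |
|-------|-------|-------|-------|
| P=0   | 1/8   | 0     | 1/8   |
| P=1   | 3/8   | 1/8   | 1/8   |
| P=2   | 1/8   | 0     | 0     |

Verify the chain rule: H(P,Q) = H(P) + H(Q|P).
Left side:
H(P,Q) = -[(1/8)·log₂(1/8) + (1/8)·log₂(1/8) + (3/8)·log₂(3/8) + (1/8)·log₂(1/8) + (1/8)·log₂(1/8) + (1/8)·log₂(1/8)]
  = 0.3750 + 0.3750 + 0.5306 + 0.3750 + 0.3750 + 0.3750
  = 2.4056 bits

Right side:
Marginal P(P) (row sums):
  P(P=0) = 1/8 + 0 + 1/8 = 1/4
  P(P=1) = 3/8 + 1/8 + 1/8 = 5/8
  P(P=2) = 1/8 + 0 + 0 = 1/8
H(P) = -[(1/4)·log₂(1/4) + (5/8)·log₂(5/8) + (1/8)·log₂(1/8)]
  = 0.5000 + 0.4238 + 0.3750
  = 1.2988 bits
H(Q|P) = -Σ P(P,Q)·log₂ P(Q|P), where P(Q|P) = P(P,Q) / P(P)
  (cells with P(P,Q) = 0 contribute 0)
  (P=0,Q=0): P(Q|P) = (1/8)/(1/4) = 1/2;  -(1/8)·log₂(1/2) = 0.1250
  (P=0,Q=2): P(Q|P) = (1/8)/(1/4) = 1/2;  -(1/8)·log₂(1/2) = 0.1250
  (P=1,Q=0): P(Q|P) = (3/8)/(5/8) = 3/5;  -(3/8)·log₂(3/5) = 0.2764
  (P=1,Q=1): P(Q|P) = (1/8)/(5/8) = 1/5;  -(1/8)·log₂(1/5) = 0.2902
  (P=1,Q=2): P(Q|P) = (1/8)/(5/8) = 1/5;  -(1/8)·log₂(1/5) = 0.2902
  (P=2,Q=0): P(Q|P) = (1/8)/(1/8) = 1;  -(1/8)·log₂(1) = 0.0000
H(Q|P) = 0.1250 + 0.1250 + 0.2764 + 0.2902 + 0.2902 + 0.0000
  = 1.1068 bits
H(P) + H(Q|P) = 1.2988 + 1.1068 = 2.4056 bits

Both sides equal 2.4056 bits, so the chain rule holds ✓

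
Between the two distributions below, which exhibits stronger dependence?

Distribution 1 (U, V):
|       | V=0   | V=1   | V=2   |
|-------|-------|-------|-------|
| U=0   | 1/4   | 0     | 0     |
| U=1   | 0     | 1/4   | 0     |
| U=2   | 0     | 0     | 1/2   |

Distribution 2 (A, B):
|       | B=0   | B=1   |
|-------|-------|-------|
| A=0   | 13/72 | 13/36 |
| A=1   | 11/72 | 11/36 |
Distribution 1 (U, V):
Marginal P(U) (row sums):
  P(U=0) = 1/4 + 0 + 0 = 1/4
  P(U=1) = 0 + 1/4 + 0 = 1/4
  P(U=2) = 0 + 0 + 1/2 = 1/2
Marginal P(V) (column sums):
  P(V=0) = 1/4 + 0 + 0 = 1/4
  P(V=1) = 0 + 1/4 + 0 = 1/4
  P(V=2) = 0 + 0 + 1/2 = 1/2

H(U) = -[(1/4)·log₂(1/4) + (1/4)·log₂(1/4) + (1/2)·log₂(1/2)]
  = 0.5000 + 0.5000 + 0.5000
  = 1.5000 bits
H(V) = -[(1/4)·log₂(1/4) + (1/4)·log₂(1/4) + (1/2)·log₂(1/2)]
  = 0.5000 + 0.5000 + 0.5000
  = 1.5000 bits
H(U,V) = -[(1/4)·log₂(1/4) + (1/4)·log₂(1/4) + (1/2)·log₂(1/2)]
  = 0.5000 + 0.5000 + 0.5000
  = 1.5000 bits

I(U;V) = H(U) + H(V) - H(U,V)
  = 1.5000 + 1.5000 - 1.5000
  = 1.5000 bits

Distribution 2 (A, B):
Marginal P(A) (row sums):
  P(A=0) = 13/72 + 13/36 = 13/24
  P(A=1) = 11/72 + 11/36 = 11/24
Marginal P(B) (column sums):
  P(B=0) = 13/72 + 11/72 = 1/3
  P(B=1) = 13/36 + 11/36 = 2/3

H(A) = -[(13/24)·log₂(13/24) + (11/24)·log₂(11/24)]
  = 0.4791 + 0.5159
  = 0.9950 bits
H(B) = -[(1/3)·log₂(1/3) + (2/3)·log₂(2/3)]
  = 0.5283 + 0.3900
  = 0.9183 bits
H(A,B) = -[(13/72)·log₂(13/72) + (13/36)·log₂(13/36) + (11/72)·log₂(11/72) + (11/36)·log₂(11/36)]
  = 0.4459 + 0.5306 + 0.4141 + 0.5227
  = 1.9133 bits

I(A;B) = H(A) + H(B) - H(A,B)
  = 0.9950 + 0.9183 - 1.9133
  = 0.0000 bits

I(U;V) = 1.5000 bits > I(A;B) = 0.0000 bits, so (U, V) has the higher mutual information (stronger dependence).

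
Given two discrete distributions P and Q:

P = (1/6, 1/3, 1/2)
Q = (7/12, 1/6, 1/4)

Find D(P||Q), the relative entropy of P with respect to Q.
D(P||Q) = Σ P(i) log₂(P(i)/Q(i))
  i=0: (1/6) × log₂((1/6)/(7/12)) = (1/6) × log₂(2/7) = -0.3012
  i=1: (1/3) × log₂((1/3)/(1/6)) = (1/3) × log₂(2) = 0.3333
  i=2: (1/2) × log₂((1/2)/(1/4)) = (1/2) × log₂(2) = 0.5000
D(P||Q) = -0.3012 + 0.3333 + 0.5000
  = 0.5321 bits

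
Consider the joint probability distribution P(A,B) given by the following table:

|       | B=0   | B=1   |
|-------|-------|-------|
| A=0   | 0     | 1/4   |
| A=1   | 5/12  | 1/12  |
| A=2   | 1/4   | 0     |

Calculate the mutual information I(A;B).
Marginal P(A) (row sums):
  P(A=0) = 0 + 1/4 = 1/4
  P(A=1) = 5/12 + 1/12 = 1/2
  P(A=2) = 1/4 + 0 = 1/4
Marginal P(B) (column sums):
  P(B=0) = 0 + 5/12 + 1/4 = 2/3
  P(B=1) = 1/4 + 1/12 + 0 = 1/3

H(A) = -[(1/4)·log₂(1/4) + (1/2)·log₂(1/2) + (1/4)·log₂(1/4)]
  = 0.5000 + 0.5000 + 0.5000
  = 1.5000 bits
H(B) = -[(2/3)·log₂(2/3) + (1/3)·log₂(1/3)]
  = 0.3900 + 0.5283
  = 0.9183 bits
H(A,B) = -[(1/4)·log₂(1/4) + (5/12)·log₂(5/12) + (1/12)·log₂(1/12) + (1/4)·log₂(1/4)]
  = 0.5000 + 0.5263 + 0.2987 + 0.5000
  = 1.8250 bits

I(A;B) = H(A) + H(B) - H(A,B)
  = 1.5000 + 0.9183 - 1.8250
  = 0.5933 bits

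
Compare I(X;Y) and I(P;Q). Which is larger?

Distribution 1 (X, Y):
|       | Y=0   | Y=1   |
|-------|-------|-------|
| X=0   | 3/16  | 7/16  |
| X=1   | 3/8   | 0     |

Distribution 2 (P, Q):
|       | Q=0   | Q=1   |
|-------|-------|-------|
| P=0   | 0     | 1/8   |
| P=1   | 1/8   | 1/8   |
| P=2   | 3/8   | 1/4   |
Distribution 1 (X, Y):
Marginal P(X) (row sums):
  P(X=0) = 3/16 + 7/16 = 5/8
  P(X=1) = 3/8 + 0 = 3/8
Marginal P(Y) (column sums):
  P(Y=0) = 3/16 + 3/8 = 9/16
  P(Y=1) = 7/16 + 0 = 7/16

H(X) = -[(5/8)·log₂(5/8) + (3/8)·log₂(3/8)]
  = 0.4238 + 0.5306
  = 0.9544 bits
H(Y) = -[(9/16)·log₂(9/16) + (7/16)·log₂(7/16)]
  = 0.4669 + 0.5218
  = 0.9887 bits
H(X,Y) = -[(3/16)·log₂(3/16) + (7/16)·log₂(7/16) + (3/8)·log₂(3/8)]
  = 0.4528 + 0.5218 + 0.5306
  = 1.5052 bits

I(X;Y) = H(X) + H(Y) - H(X,Y)
  = 0.9544 + 0.9887 - 1.5052
  = 0.4379 bits

Distribution 2 (P, Q):
Marginal P(P) (row sums):
  P(P=0) = 0 + 1/8 = 1/8
  P(P=1) = 1/8 + 1/8 = 1/4
  P(P=2) = 3/8 + 1/4 = 5/8
Marginal P(Q) (column sums):
  P(Q=0) = 0 + 1/8 + 3/8 = 1/2
  P(Q=1) = 1/8 + 1/8 + 1/4 = 1/2

H(P) = -[(1/8)·log₂(1/8) + (1/4)·log₂(1/4) + (5/8)·log₂(5/8)]
  = 0.3750 + 0.5000 + 0.4238
  = 1.2988 bits
H(Q) = -[(1/2)·log₂(1/2) + (1/2)·log₂(1/2)]
  = 0.5000 + 0.5000
  = 1.0000 bits
H(P,Q) = -[(1/8)·log₂(1/8) + (1/8)·log₂(1/8) + (1/8)·log₂(1/8) + (3/8)·log₂(3/8) + (1/4)·log₂(1/4)]
  = 0.3750 + 0.3750 + 0.3750 + 0.5306 + 0.5000
  = 2.1556 bits

I(P;Q) = H(P) + H(Q) - H(P,Q)
  = 1.2988 + 1.0000 - 2.1556
  = 0.1432 bits

I(X;Y) = 0.4379 bits > I(P;Q) = 0.1432 bits, so (X, Y) has the higher mutual information (stronger dependence).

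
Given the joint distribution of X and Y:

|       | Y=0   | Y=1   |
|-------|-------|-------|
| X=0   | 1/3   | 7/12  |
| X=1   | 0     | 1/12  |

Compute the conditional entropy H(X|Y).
Marginal P(Y) (column sums):
  P(Y=0) = 1/3 + 0 = 1/3
  P(Y=1) = 7/12 + 1/12 = 2/3

H(X|Y) = -Σ P(X,Y)·log₂ P(X|Y), where P(X|Y) = P(X,Y) / P(Y)
  (cells with P(X,Y) = 0 contribute 0)
  (X=0,Y=0): P(X|Y) = (1/3)/(1/3) = 1;  -(1/3)·log₂(1) = 0.0000
  (X=0,Y=1): P(X|Y) = (7/12)/(2/3) = 7/8;  -(7/12)·log₂(7/8) = 0.1124
  (X=1,Y=1): P(X|Y) = (1/12)/(2/3) = 1/8;  -(1/12)·log₂(1/8) = 0.2500
H(X|Y) = 0.0000 + 0.1124 + 0.2500
  = 0.3624 bits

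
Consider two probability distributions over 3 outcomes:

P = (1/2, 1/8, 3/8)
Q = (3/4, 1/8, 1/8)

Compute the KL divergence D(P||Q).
D(P||Q) = Σ P(i) log₂(P(i)/Q(i))
  i=0: (1/2) × log₂((1/2)/(3/4)) = (1/2) × log₂(2/3) = -0.2925
  i=1: (1/8) × log₂((1/8)/(1/8)) = (1/8) × log₂(1) = 0.0000
  i=2: (3/8) × log₂((3/8)/(1/8)) = (3/8) × log₂(3) = 0.5944
D(P||Q) = -0.2925 + 0.0000 + 0.5944
  = 0.3019 bits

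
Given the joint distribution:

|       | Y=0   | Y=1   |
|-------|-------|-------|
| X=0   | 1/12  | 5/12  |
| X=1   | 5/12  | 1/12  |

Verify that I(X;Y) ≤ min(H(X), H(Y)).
Marginal P(X) (row sums):
  P(X=0) = 1/12 + 5/12 = 1/2
  P(X=1) = 5/12 + 1/12 = 1/2
Marginal P(Y) (column sums):
  P(Y=0) = 1/12 + 5/12 = 1/2
  P(Y=1) = 5/12 + 1/12 = 1/2

H(X) = -[(1/2)·log₂(1/2) + (1/2)·log₂(1/2)]
  = 0.5000 + 0.5000
  = 1.0000 bits
H(Y) = -[(1/2)·log₂(1/2) + (1/2)·log₂(1/2)]
  = 0.5000 + 0.5000
  = 1.0000 bits
H(X,Y) = -[(1/12)·log₂(1/12) + (5/12)·log₂(5/12) + (5/12)·log₂(5/12) + (1/12)·log₂(1/12)]
  = 0.2987 + 0.5263 + 0.5263 + 0.2987
  = 1.6500 bits

I(X;Y) = H(X) + H(Y) - H(X,Y)
  = 1.0000 + 1.0000 - 1.6500
  = 0.3500 bits

min(H(X), H(Y)) = min(1.0000, 1.0000) = 1.0000 bits
Since 0.3500 ≤ 1.0000, the bound is satisfied ✓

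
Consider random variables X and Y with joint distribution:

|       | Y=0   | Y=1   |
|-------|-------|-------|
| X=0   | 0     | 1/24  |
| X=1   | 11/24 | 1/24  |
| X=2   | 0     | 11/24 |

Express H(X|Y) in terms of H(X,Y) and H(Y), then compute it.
H(X|Y) = H(X,Y) - H(Y)

Marginal P(Y) (column sums):
  P(Y=0) = 0 + 11/24 + 0 = 11/24
  P(Y=1) = 1/24 + 1/24 + 11/24 = 13/24

H(X,Y) = -[(1/24)·log₂(1/24) + (11/24)·log₂(11/24) + (1/24)·log₂(1/24) + (11/24)·log₂(11/24)]
  = 0.1910 + 0.5159 + 0.1910 + 0.5159
  = 1.4138 bits
H(Y) = -[(11/24)·log₂(11/24) + (13/24)·log₂(13/24)]
  = 0.5159 + 0.4791
  = 0.9950 bits

H(X|Y) = 1.4138 - 0.9950 = 0.4188 bits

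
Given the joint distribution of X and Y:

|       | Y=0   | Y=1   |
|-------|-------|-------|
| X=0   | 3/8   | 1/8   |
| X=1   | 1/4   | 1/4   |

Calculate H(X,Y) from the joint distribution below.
H(X,Y) = -Σ P(X,Y) log₂ P(X,Y), summed over the non-zero cells:
H(X,Y) = -[(3/8)·log₂(3/8) + (1/8)·log₂(1/8) + (1/4)·log₂(1/4) + (1/4)·log₂(1/4)]
  = 0.5306 + 0.3750 + 0.5000 + 0.5000
  = 1.9056 bits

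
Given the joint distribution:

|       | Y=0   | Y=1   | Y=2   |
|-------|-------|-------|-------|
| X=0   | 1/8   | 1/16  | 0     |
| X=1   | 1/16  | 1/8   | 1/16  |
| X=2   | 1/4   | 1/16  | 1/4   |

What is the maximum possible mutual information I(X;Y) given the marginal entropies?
The upper bound on mutual information is I(X;Y) ≤ min(H(X), H(Y)).

Marginal P(X) (row sums):
  P(X=0) = 1/8 + 1/16 + 0 = 3/16
  P(X=1) = 1/16 + 1/8 + 1/16 = 1/4
  P(X=2) = 1/4 + 1/16 + 1/4 = 9/16
Marginal P(Y) (column sums):
  P(Y=0) = 1/8 + 1/16 + 1/4 = 7/16
  P(Y=1) = 1/16 + 1/8 + 1/16 = 1/4
  P(Y=2) = 0 + 1/16 + 1/4 = 5/16

H(X) = -[(3/16)·log₂(3/16) + (1/4)·log₂(1/4) + (9/16)·log₂(9/16)]
  = 0.4528 + 0.5000 + 0.4669
  = 1.4197 bits
H(Y) = -[(7/16)·log₂(7/16) + (1/4)·log₂(1/4) + (5/16)·log₂(5/16)]
  = 0.5218 + 0.5000 + 0.5244
  = 1.5462 bits

Maximum possible I(X;Y) = min(1.4197, 1.5462) = 1.4197 bits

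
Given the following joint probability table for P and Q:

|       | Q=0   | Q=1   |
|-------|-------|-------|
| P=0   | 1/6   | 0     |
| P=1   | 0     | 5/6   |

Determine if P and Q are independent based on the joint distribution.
Marginal P(P) (row sums):
  P(P=0) = 1/6 + 0 = 1/6
  P(P=1) = 0 + 5/6 = 5/6
Marginal P(Q) (column sums):
  P(Q=0) = 1/6 + 0 = 1/6
  P(Q=1) = 0 + 5/6 = 5/6

P and Q are independent iff P(P=i,Q=j) = P(P=i)·P(Q=j) for every cell.
  P(P=0)·P(Q=0) = 1/6 × 1/6 = 1/36, but P(P=0,Q=0) = 1/6 ✗

No, P and Q are not independent. Quantitatively, I(P;Q) > 0:

H(P) = -[(1/6)·log₂(1/6) + (5/6)·log₂(5/6)]
  = 0.4308 + 0.2192
  = 0.6500 bits
H(Q) = -[(1/6)·log₂(1/6) + (5/6)·log₂(5/6)]
  = 0.4308 + 0.2192
  = 0.6500 bits
H(P,Q) = -[(1/6)·log₂(1/6) + (5/6)·log₂(5/6)]
  = 0.4308 + 0.2192
  = 0.6500 bits
I(P;Q) = H(P) + H(Q) - H(P,Q) = 0.6500 + 0.6500 - 0.6500 = 0.6500 bits > 0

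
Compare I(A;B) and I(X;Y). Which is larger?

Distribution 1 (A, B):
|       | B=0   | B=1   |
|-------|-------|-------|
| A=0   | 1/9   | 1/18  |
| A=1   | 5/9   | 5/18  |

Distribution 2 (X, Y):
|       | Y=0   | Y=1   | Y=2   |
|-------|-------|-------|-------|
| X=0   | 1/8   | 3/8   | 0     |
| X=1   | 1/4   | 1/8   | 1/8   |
Distribution 1 (A, B):
Marginal P(A) (row sums):
  P(A=0) = 1/9 + 1/18 = 1/6
  P(A=1) = 5/9 + 5/18 = 5/6
Marginal P(B) (column sums):
  P(B=0) = 1/9 + 5/9 = 2/3
  P(B=1) = 1/18 + 5/18 = 1/3

H(A) = -[(1/6)·log₂(1/6) + (5/6)·log₂(5/6)]
  = 0.4308 + 0.2192
  = 0.6500 bits
H(B) = -[(2/3)·log₂(2/3) + (1/3)·log₂(1/3)]
  = 0.3900 + 0.5283
  = 0.9183 bits
H(A,B) = -[(1/9)·log₂(1/9) + (1/18)·log₂(1/18) + (5/9)·log₂(5/9) + (5/18)·log₂(5/18)]
  = 0.3522 + 0.2317 + 0.4711 + 0.5133
  = 1.5683 bits

I(A;B) = H(A) + H(B) - H(A,B)
  = 0.6500 + 0.9183 - 1.5683
  = 0.0000 bits

Distribution 2 (X, Y):
Marginal P(X) (row sums):
  P(X=0) = 1/8 + 3/8 + 0 = 1/2
  P(X=1) = 1/4 + 1/8 + 1/8 = 1/2
Marginal P(Y) (column sums):
  P(Y=0) = 1/8 + 1/4 = 3/8
  P(Y=1) = 3/8 + 1/8 = 1/2
  P(Y=2) = 0 + 1/8 = 1/8

H(X) = -[(1/2)·log₂(1/2) + (1/2)·log₂(1/2)]
  = 0.5000 + 0.5000
  = 1.0000 bits
H(Y) = -[(3/8)·log₂(3/8) + (1/2)·log₂(1/2) + (1/8)·log₂(1/8)]
  = 0.5306 + 0.5000 + 0.3750
  = 1.4056 bits
H(X,Y) = -[(1/8)·log₂(1/8) + (3/8)·log₂(3/8) + (1/4)·log₂(1/4) + (1/8)·log₂(1/8) + (1/8)·log₂(1/8)]
  = 0.3750 + 0.5306 + 0.5000 + 0.3750 + 0.3750
  = 2.1556 bits

I(X;Y) = H(X) + H(Y) - H(X,Y)
  = 1.0000 + 1.4056 - 2.1556
  = 0.2500 bits

I(X;Y) = 0.2500 bits > I(A;B) = 0.0000 bits, so (X, Y) has the higher mutual information (stronger dependence).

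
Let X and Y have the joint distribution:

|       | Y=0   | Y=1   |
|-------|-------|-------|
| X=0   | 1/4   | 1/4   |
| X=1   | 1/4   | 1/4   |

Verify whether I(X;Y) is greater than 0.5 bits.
Marginal P(X) (row sums):
  P(X=0) = 1/4 + 1/4 = 1/2
  P(X=1) = 1/4 + 1/4 = 1/2
Marginal P(Y) (column sums):
  P(Y=0) = 1/4 + 1/4 = 1/2
  P(Y=1) = 1/4 + 1/4 = 1/2

H(X) = -[(1/2)·log₂(1/2) + (1/2)·log₂(1/2)]
  = 0.5000 + 0.5000
  = 1.0000 bits
H(Y) = -[(1/2)·log₂(1/2) + (1/2)·log₂(1/2)]
  = 0.5000 + 0.5000
  = 1.0000 bits
H(X,Y) = -[(1/4)·log₂(1/4) + (1/4)·log₂(1/4) + (1/4)·log₂(1/4) + (1/4)·log₂(1/4)]
  = 0.5000 + 0.5000 + 0.5000 + 0.5000
  = 2.0000 bits

I(X;Y) = H(X) + H(Y) - H(X,Y)
  = 1.0000 + 1.0000 - 2.0000
  = 0.0000 bits

No. I(X;Y) = 0.0000 bits, which is ≤ 0.5 bits.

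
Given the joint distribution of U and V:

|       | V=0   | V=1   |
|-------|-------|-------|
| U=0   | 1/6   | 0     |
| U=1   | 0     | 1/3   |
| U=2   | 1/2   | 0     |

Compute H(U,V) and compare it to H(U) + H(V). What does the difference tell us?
Marginal P(U) (row sums):
  P(U=0) = 1/6 + 0 = 1/6
  P(U=1) = 0 + 1/3 = 1/3
  P(U=2) = 1/2 + 0 = 1/2
Marginal P(V) (column sums):
  P(V=0) = 1/6 + 0 + 1/2 = 2/3
  P(V=1) = 0 + 1/3 + 0 = 1/3

H(U,V) = -[(1/6)·log₂(1/6) + (1/3)·log₂(1/3) + (1/2)·log₂(1/2)]
  = 0.4308 + 0.5283 + 0.5000
  = 1.4591 bits
H(U) = -[(1/6)·log₂(1/6) + (1/3)·log₂(1/3) + (1/2)·log₂(1/2)]
  = 0.4308 + 0.5283 + 0.5000
  = 1.4591 bits
H(V) = -[(2/3)·log₂(2/3) + (1/3)·log₂(1/3)]
  = 0.3900 + 0.5283
  = 0.9183 bits

H(U) + H(V) = 1.4591 + 0.9183 = 2.3774 bits
Difference: H(U) + H(V) - H(U,V) = 2.3774 - 1.4591 = 0.9183 bits = I(U;V)

The difference is the mutual information; it is positive here, so U and V are dependent (knowing one reduces uncertainty about the other by 0.9183 bits).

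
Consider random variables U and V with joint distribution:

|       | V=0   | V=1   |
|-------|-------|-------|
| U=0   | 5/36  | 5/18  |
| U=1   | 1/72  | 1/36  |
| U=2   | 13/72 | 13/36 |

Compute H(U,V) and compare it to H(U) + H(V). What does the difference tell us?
Marginal P(U) (row sums):
  P(U=0) = 5/36 + 5/18 = 5/12
  P(U=1) = 1/72 + 1/36 = 1/24
  P(U=2) = 13/72 + 13/36 = 13/24
Marginal P(V) (column sums):
  P(V=0) = 5/36 + 1/72 + 13/72 = 1/3
  P(V=1) = 5/18 + 1/36 + 13/36 = 2/3

H(U,V) = -[(5/36)·log₂(5/36) + (5/18)·log₂(5/18) + (1/72)·log₂(1/72) + (1/36)·log₂(1/36) + (13/72)·log₂(13/72) + (13/36)·log₂(13/36)]
  = 0.3956 + 0.5133 + 0.0857 + 0.1436 + 0.4459 + 0.5306
  = 2.1147 bits
H(U) = -[(5/12)·log₂(5/12) + (1/24)·log₂(1/24) + (13/24)·log₂(13/24)]
  = 0.5263 + 0.1910 + 0.4791
  = 1.1964 bits
H(V) = -[(1/3)·log₂(1/3) + (2/3)·log₂(2/3)]
  = 0.5283 + 0.3900
  = 0.9183 bits

H(U) + H(V) = 1.1964 + 0.9183 = 2.1147 bits
Difference: H(U) + H(V) - H(U,V) = 2.1147 - 2.1147 = 0.0000 bits = I(U;V)

The difference is the mutual information; it is 0 here, so U and V are independent (the joint entropy equals the sum of the marginal entropies).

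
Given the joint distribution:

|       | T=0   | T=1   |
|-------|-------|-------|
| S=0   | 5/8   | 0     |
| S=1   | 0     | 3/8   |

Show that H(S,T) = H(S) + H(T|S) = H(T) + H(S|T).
Marginal P(S) (row sums):
  P(S=0) = 5/8 + 0 = 5/8
  P(S=1) = 0 + 3/8 = 3/8
Marginal P(T) (column sums):
  P(T=0) = 5/8 + 0 = 5/8
  P(T=1) = 0 + 3/8 = 3/8

Decomposition 1: H(S) + H(T|S)
H(S) = -[(5/8)·log₂(5/8) + (3/8)·log₂(3/8)]
  = 0.4238 + 0.5306
  = 0.9544 bits
H(T|S) = -Σ P(S,T)·log₂ P(T|S), where P(T|S) = P(S,T) / P(S)
  (cells with P(S,T) = 0 contribute 0)
  (S=0,T=0): P(T|S) = (5/8)/(5/8) = 1;  -(5/8)·log₂(1) = 0.0000
  (S=1,T=1): P(T|S) = (3/8)/(3/8) = 1;  -(3/8)·log₂(1) = 0.0000
H(T|S) = 0.0000 + 0.0000
  = 0.0000 bits
H(S) + H(T|S) = 0.9544 + 0.0000 = 0.9544 bits

Decomposition 2: H(T) + H(S|T)
H(T) = -[(5/8)·log₂(5/8) + (3/8)·log₂(3/8)]
  = 0.4238 + 0.5306
  = 0.9544 bits
H(S|T) = -Σ P(S,T)·log₂ P(S|T), where P(S|T) = P(S,T) / P(T)
  (cells with P(S,T) = 0 contribute 0)
  (S=0,T=0): P(S|T) = (5/8)/(5/8) = 1;  -(5/8)·log₂(1) = 0.0000
  (S=1,T=1): P(S|T) = (3/8)/(3/8) = 1;  -(3/8)·log₂(1) = 0.0000
H(S|T) = 0.0000 + 0.0000
  = 0.0000 bits
H(T) + H(S|T) = 0.9544 + 0.0000 = 0.9544 bits

Direct computation of the joint entropy:
H(S,T) = -[(5/8)·log₂(5/8) + (3/8)·log₂(3/8)]
  = 0.4238 + 0.5306
  = 0.9544 bits

All three agree: H(S,T) = 0.9544 bits ✓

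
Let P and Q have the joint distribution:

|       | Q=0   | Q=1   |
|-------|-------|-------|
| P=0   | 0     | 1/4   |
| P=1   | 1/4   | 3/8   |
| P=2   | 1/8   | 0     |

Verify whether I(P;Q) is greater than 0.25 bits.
Marginal P(P) (row sums):
  P(P=0) = 0 + 1/4 = 1/4
  P(P=1) = 1/4 + 3/8 = 5/8
  P(P=2) = 1/8 + 0 = 1/8
Marginal P(Q) (column sums):
  P(Q=0) = 0 + 1/4 + 1/8 = 3/8
  P(Q=1) = 1/4 + 3/8 + 0 = 5/8

H(P) = -[(1/4)·log₂(1/4) + (5/8)·log₂(5/8) + (1/8)·log₂(1/8)]
  = 0.5000 + 0.4238 + 0.3750
  = 1.2988 bits
H(Q) = -[(3/8)·log₂(3/8) + (5/8)·log₂(5/8)]
  = 0.5306 + 0.4238
  = 0.9544 bits
H(P,Q) = -[(1/4)·log₂(1/4) + (1/4)·log₂(1/4) + (3/8)·log₂(3/8) + (1/8)·log₂(1/8)]
  = 0.5000 + 0.5000 + 0.5306 + 0.3750
  = 1.9056 bits

I(P;Q) = H(P) + H(Q) - H(P,Q)
  = 1.2988 + 0.9544 - 1.9056
  = 0.3476 bits

Yes. I(P;Q) = 0.3476 bits, which is > 0.25 bits.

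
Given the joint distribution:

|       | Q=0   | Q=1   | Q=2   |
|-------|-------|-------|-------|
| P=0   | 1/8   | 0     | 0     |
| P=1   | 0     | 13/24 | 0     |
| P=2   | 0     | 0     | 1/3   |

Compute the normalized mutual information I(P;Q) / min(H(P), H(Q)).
Marginal P(P) (row sums):
  P(P=0) = 1/8 + 0 + 0 = 1/8
  P(P=1) = 0 + 13/24 + 0 = 13/24
  P(P=2) = 0 + 0 + 1/3 = 1/3
Marginal P(Q) (column sums):
  P(Q=0) = 1/8 + 0 + 0 = 1/8
  P(Q=1) = 0 + 13/24 + 0 = 13/24
  P(Q=2) = 0 + 0 + 1/3 = 1/3

H(P) = -[(1/8)·log₂(1/8) + (13/24)·log₂(13/24) + (1/3)·log₂(1/3)]
  = 0.3750 + 0.4791 + 0.5283
  = 1.3824 bits
H(Q) = -[(1/8)·log₂(1/8) + (13/24)·log₂(13/24) + (1/3)·log₂(1/3)]
  = 0.3750 + 0.4791 + 0.5283
  = 1.3824 bits
H(P,Q) = -[(1/8)·log₂(1/8) + (13/24)·log₂(13/24) + (1/3)·log₂(1/3)]
  = 0.3750 + 0.4791 + 0.5283
  = 1.3824 bits

I(P;Q) = H(P) + H(Q) - H(P,Q)
  = 1.3824 + 1.3824 - 1.3824
  = 1.3824 bits

min(H(P), H(Q)) = min(1.3824, 1.3824) = 1.3824 bits
Normalized MI = 1.3824 / 1.3824 = 1.0000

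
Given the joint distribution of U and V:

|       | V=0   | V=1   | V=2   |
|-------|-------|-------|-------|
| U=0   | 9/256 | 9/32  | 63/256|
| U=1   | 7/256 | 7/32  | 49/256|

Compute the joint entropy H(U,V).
H(U,V) = -Σ P(U,V) log₂ P(U,V), summed over the non-zero cells:
H(U,V) = -[(9/256)·log₂(9/256) + (9/32)·log₂(9/32) + (63/256)·log₂(63/256) + (7/256)·log₂(7/256) + (7/32)·log₂(7/32) + (49/256)·log₂(49/256)]
  = 0.1698 + 0.5147 + 0.4978 + 0.1420 + 0.4796 + 0.4566
  = 2.2605 bits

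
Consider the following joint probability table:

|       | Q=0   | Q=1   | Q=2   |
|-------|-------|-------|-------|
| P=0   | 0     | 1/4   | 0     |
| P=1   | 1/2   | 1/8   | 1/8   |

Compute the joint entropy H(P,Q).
H(P,Q) = -Σ P(P,Q) log₂ P(P,Q), summed over the non-zero cells:
H(P,Q) = -[(1/4)·log₂(1/4) + (1/2)·log₂(1/2) + (1/8)·log₂(1/8) + (1/8)·log₂(1/8)]
  = 0.5000 + 0.5000 + 0.3750 + 0.3750
  = 1.7500 bits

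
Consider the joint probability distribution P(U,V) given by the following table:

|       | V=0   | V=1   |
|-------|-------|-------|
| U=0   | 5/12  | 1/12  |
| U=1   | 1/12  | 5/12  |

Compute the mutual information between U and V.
Marginal P(U) (row sums):
  P(U=0) = 5/12 + 1/12 = 1/2
  P(U=1) = 1/12 + 5/12 = 1/2
Marginal P(V) (column sums):
  P(V=0) = 5/12 + 1/12 = 1/2
  P(V=1) = 1/12 + 5/12 = 1/2

H(U) = -[(1/2)·log₂(1/2) + (1/2)·log₂(1/2)]
  = 0.5000 + 0.5000
  = 1.0000 bits
H(V) = -[(1/2)·log₂(1/2) + (1/2)·log₂(1/2)]
  = 0.5000 + 0.5000
  = 1.0000 bits
H(U,V) = -[(5/12)·log₂(5/12) + (1/12)·log₂(1/12) + (1/12)·log₂(1/12) + (5/12)·log₂(5/12)]
  = 0.5263 + 0.2987 + 0.2987 + 0.5263
  = 1.6500 bits

I(U;V) = H(U) + H(V) - H(U,V)
  = 1.0000 + 1.0000 - 1.6500
  = 0.3500 bits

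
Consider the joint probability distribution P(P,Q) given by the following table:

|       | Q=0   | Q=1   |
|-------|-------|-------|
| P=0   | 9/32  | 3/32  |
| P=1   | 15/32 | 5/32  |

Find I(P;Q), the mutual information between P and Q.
Marginal P(P) (row sums):
  P(P=0) = 9/32 + 3/32 = 3/8
  P(P=1) = 15/32 + 5/32 = 5/8
Marginal P(Q) (column sums):
  P(Q=0) = 9/32 + 15/32 = 3/4
  P(Q=1) = 3/32 + 5/32 = 1/4

H(P) = -[(3/8)·log₂(3/8) + (5/8)·log₂(5/8)]
  = 0.5306 + 0.4238
  = 0.9544 bits
H(Q) = -[(3/4)·log₂(3/4) + (1/4)·log₂(1/4)]
  = 0.3113 + 0.5000
  = 0.8113 bits
H(P,Q) = -[(9/32)·log₂(9/32) + (3/32)·log₂(3/32) + (15/32)·log₂(15/32) + (5/32)·log₂(5/32)]
  = 0.5147 + 0.3202 + 0.5124 + 0.4184
  = 1.7657 bits

I(P;Q) = H(P) + H(Q) - H(P,Q)
  = 0.9544 + 0.8113 - 1.7657
  = 0.0000 bits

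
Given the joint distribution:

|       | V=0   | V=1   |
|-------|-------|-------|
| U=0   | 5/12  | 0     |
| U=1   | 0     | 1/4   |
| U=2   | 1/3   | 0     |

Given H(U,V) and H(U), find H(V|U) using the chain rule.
From the chain rule: H(U,V) = H(U) + H(V|U)
Therefore: H(V|U) = H(U,V) - H(U)

H(U,V) = -[(5/12)·log₂(5/12) + (1/4)·log₂(1/4) + (1/3)·log₂(1/3)]
  = 0.5263 + 0.5000 + 0.5283
  = 1.5546 bits
Marginal P(U) (row sums):
  P(U=0) = 5/12 + 0 = 5/12
  P(U=1) = 0 + 1/4 = 1/4
  P(U=2) = 1/3 + 0 = 1/3
H(U) = -[(5/12)·log₂(5/12) + (1/4)·log₂(1/4) + (1/3)·log₂(1/3)]
  = 0.5263 + 0.5000 + 0.5283
  = 1.5546 bits

H(V|U) = 1.5546 - 1.5546 = 0.0000 bits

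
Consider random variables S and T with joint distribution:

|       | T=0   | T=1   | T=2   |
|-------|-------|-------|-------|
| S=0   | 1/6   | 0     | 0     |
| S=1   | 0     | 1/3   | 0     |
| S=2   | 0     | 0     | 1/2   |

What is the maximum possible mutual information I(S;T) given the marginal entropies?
The upper bound on mutual information is I(S;T) ≤ min(H(S), H(T)).

Marginal P(S) (row sums):
  P(S=0) = 1/6 + 0 + 0 = 1/6
  P(S=1) = 0 + 1/3 + 0 = 1/3
  P(S=2) = 0 + 0 + 1/2 = 1/2
Marginal P(T) (column sums):
  P(T=0) = 1/6 + 0 + 0 = 1/6
  P(T=1) = 0 + 1/3 + 0 = 1/3
  P(T=2) = 0 + 0 + 1/2 = 1/2

H(S) = -[(1/6)·log₂(1/6) + (1/3)·log₂(1/3) + (1/2)·log₂(1/2)]
  = 0.4308 + 0.5283 + 0.5000
  = 1.4591 bits
H(T) = -[(1/6)·log₂(1/6) + (1/3)·log₂(1/3) + (1/2)·log₂(1/2)]
  = 0.4308 + 0.5283 + 0.5000
  = 1.4591 bits

Maximum possible I(S;T) = min(1.4591, 1.4591) = 1.4591 bits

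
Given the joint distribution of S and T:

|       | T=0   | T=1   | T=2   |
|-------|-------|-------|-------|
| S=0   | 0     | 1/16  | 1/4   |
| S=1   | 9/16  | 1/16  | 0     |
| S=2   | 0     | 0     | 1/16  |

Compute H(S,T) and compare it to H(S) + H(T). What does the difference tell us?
Marginal P(S) (row sums):
  P(S=0) = 0 + 1/16 + 1/4 = 5/16
  P(S=1) = 9/16 + 1/16 + 0 = 5/8
  P(S=2) = 0 + 0 + 1/16 = 1/16
Marginal P(T) (column sums):
  P(T=0) = 0 + 9/16 + 0 = 9/16
  P(T=1) = 1/16 + 1/16 + 0 = 1/8
  P(T=2) = 1/4 + 0 + 1/16 = 5/16

H(S,T) = -[(1/16)·log₂(1/16) + (1/4)·log₂(1/4) + (9/16)·log₂(9/16) + (1/16)·log₂(1/16) + (1/16)·log₂(1/16)]
  = 0.2500 + 0.5000 + 0.4669 + 0.2500 + 0.2500
  = 1.7169 bits
H(S) = -[(5/16)·log₂(5/16) + (5/8)·log₂(5/8) + (1/16)·log₂(1/16)]
  = 0.5244 + 0.4238 + 0.2500
  = 1.1982 bits
H(T) = -[(9/16)·log₂(9/16) + (1/8)·log₂(1/8) + (5/16)·log₂(5/16)]
  = 0.4669 + 0.3750 + 0.5244
  = 1.3663 bits

H(S) + H(T) = 1.1982 + 1.3663 = 2.5645 bits
Difference: H(S) + H(T) - H(S,T) = 2.5645 - 1.7169 = 0.8476 bits = I(S;T)

The difference is the mutual information; it is positive here, so S and T are dependent (knowing one reduces uncertainty about the other by 0.8476 bits).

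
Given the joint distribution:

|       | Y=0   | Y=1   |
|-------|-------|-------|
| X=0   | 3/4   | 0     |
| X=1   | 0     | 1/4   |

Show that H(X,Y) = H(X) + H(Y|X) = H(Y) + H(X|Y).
Marginal P(X) (row sums):
  P(X=0) = 3/4 + 0 = 3/4
  P(X=1) = 0 + 1/4 = 1/4
Marginal P(Y) (column sums):
  P(Y=0) = 3/4 + 0 = 3/4
  P(Y=1) = 0 + 1/4 = 1/4

Decomposition 1: H(X) + H(Y|X)
H(X) = -[(3/4)·log₂(3/4) + (1/4)·log₂(1/4)]
  = 0.3113 + 0.5000
  = 0.8113 bits
H(Y|X) = -Σ P(X,Y)·log₂ P(Y|X), where P(Y|X) = P(X,Y) / P(X)
  (cells with P(X,Y) = 0 contribute 0)
  (X=0,Y=0): P(Y|X) = (3/4)/(3/4) = 1;  -(3/4)·log₂(1) = 0.0000
  (X=1,Y=1): P(Y|X) = (1/4)/(1/4) = 1;  -(1/4)·log₂(1) = 0.0000
H(Y|X) = 0.0000 + 0.0000
  = 0.0000 bits
H(X) + H(Y|X) = 0.8113 + 0.0000 = 0.8113 bits

Decomposition 2: H(Y) + H(X|Y)
H(Y) = -[(3/4)·log₂(3/4) + (1/4)·log₂(1/4)]
  = 0.3113 + 0.5000
  = 0.8113 bits
H(X|Y) = -Σ P(X,Y)·log₂ P(X|Y), where P(X|Y) = P(X,Y) / P(Y)
  (cells with P(X,Y) = 0 contribute 0)
  (X=0,Y=0): P(X|Y) = (3/4)/(3/4) = 1;  -(3/4)·log₂(1) = 0.0000
  (X=1,Y=1): P(X|Y) = (1/4)/(1/4) = 1;  -(1/4)·log₂(1) = 0.0000
H(X|Y) = 0.0000 + 0.0000
  = 0.0000 bits
H(Y) + H(X|Y) = 0.8113 + 0.0000 = 0.8113 bits

Direct computation of the joint entropy:
H(X,Y) = -[(3/4)·log₂(3/4) + (1/4)·log₂(1/4)]
  = 0.3113 + 0.5000
  = 0.8113 bits

All three agree: H(X,Y) = 0.8113 bits ✓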